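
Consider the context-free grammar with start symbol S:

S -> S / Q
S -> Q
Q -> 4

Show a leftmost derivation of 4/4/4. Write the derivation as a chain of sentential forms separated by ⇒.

S ⇒ S/Q ⇒ S/Q/Q ⇒ Q/Q/Q ⇒ 4/Q/Q ⇒ 4/4/Q ⇒ 4/4/4

S ⇒ S/Q   [S -> S / Q]
S/Q ⇒ S/Q/Q   [S -> S / Q]
S/Q/Q ⇒ Q/Q/Q   [S -> Q]
Q/Q/Q ⇒ 4/Q/Q   [Q -> 4]
4/Q/Q ⇒ 4/4/Q   [Q -> 4]
4/4/Q ⇒ 4/4/4   [Q -> 4]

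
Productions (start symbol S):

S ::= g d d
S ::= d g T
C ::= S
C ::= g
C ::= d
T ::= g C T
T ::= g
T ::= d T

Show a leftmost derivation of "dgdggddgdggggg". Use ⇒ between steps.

S ⇒ dgT   [S ::= d g T]
dgT ⇒ dgdT   [T ::= d T]
dgdT ⇒ dgdgCT   [T ::= g C T]
dgdgCT ⇒ dgdggT   [C ::= g]
dgdggT ⇒ dgdggdT   [T ::= d T]
dgdggdT ⇒ dgdggddT   [T ::= d T]
dgdggddT ⇒ dgdggddgCT   [T ::= g C T]
dgdggddgCT ⇒ dgdggddgST   [C ::= S]
dgdggddgST ⇒ dgdggddgdgTT   [S ::= d g T]
dgdggddgdgTT ⇒ dgdggddgdggCTT   [T ::= g C T]
dgdggddgdggCTT ⇒ dgdggddgdgggTT   [C ::= g]
dgdggddgdgggTT ⇒ dgdggddgdggggT   [T ::= g]
dgdggddgdggggT ⇒ dgdggddgdggggg   [T ::= g]

S ⇒ dgT ⇒ dgdT ⇒ dgdgCT ⇒ dgdggT ⇒ dgdggdT ⇒ dgdggddT ⇒ dgdggddgCT ⇒ dgdggddgST ⇒ dgdggddgdgTT ⇒ dgdggddgdggCTT ⇒ dgdggddgdgggTT ⇒ dgdggddgdggggT ⇒ dgdggddgdggggg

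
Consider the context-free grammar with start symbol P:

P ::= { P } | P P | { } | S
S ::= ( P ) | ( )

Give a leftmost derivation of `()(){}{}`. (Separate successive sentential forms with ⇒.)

P ⇒ PP   [P ::= P P]
PP ⇒ SP   [P ::= S]
SP ⇒ ()P   [S ::= ( )]
()P ⇒ ()PP   [P ::= P P]
()PP ⇒ ()PPP   [P ::= P P]
()PPP ⇒ ()SPP   [P ::= S]
()SPP ⇒ ()()PP   [S ::= ( )]
()()PP ⇒ ()(){}P   [P ::= { }]
()(){}P ⇒ ()(){}{}   [P ::= { }]

P ⇒ PP ⇒ SP ⇒ ()P ⇒ ()PP ⇒ ()PPP ⇒ ()SPP ⇒ ()()PP ⇒ ()(){}P ⇒ ()(){}{}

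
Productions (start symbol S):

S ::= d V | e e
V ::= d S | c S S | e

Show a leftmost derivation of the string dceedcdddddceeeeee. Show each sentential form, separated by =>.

S=>dV=>dcSS=>dceeS=>dceedV=>dceedcSS=>dceedcdVS=>dceedcddSS=>dceedcdddVS=>dceedcddddSS=>dceedcdddddVS=>dceedcdddddcSSS=>dceedcdddddceeSS=>dceedcdddddceeeeS=>dceedcdddddceeeeee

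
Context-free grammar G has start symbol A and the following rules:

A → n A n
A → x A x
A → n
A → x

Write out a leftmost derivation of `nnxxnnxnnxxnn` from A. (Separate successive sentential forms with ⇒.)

A ⇒ nAn   [A → n A n]
nAn ⇒ nnAnn   [A → n A n]
nnAnn ⇒ nnxAxnn   [A → x A x]
nnxAxnn ⇒ nnxxAxxnn   [A → x A x]
nnxxAxxnn ⇒ nnxxnAnxxnn   [A → n A n]
nnxxnAnxxnn ⇒ nnxxnnAnnxxnn   [A → n A n]
nnxxnnAnnxxnn ⇒ nnxxnnxnnxxnn   [A → x]

A⇒nAn⇒nnAnn⇒nnxAxnn⇒nnxxAxxnn⇒nnxxnAnxxnn⇒nnxxnnAnnxxnn⇒nnxxnnxnnxxnn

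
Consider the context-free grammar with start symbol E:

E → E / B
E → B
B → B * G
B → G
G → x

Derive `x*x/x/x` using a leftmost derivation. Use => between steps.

E => E/B   [E → E / B]
E/B => E/B/B   [E → E / B]
E/B/B => B/B/B   [E → B]
B/B/B => B*G/B/B   [B → B * G]
B*G/B/B => G*G/B/B   [B → G]
G*G/B/B => x*G/B/B   [G → x]
x*G/B/B => x*x/B/B   [G → x]
x*x/B/B => x*x/G/B   [B → G]
x*x/G/B => x*x/x/B   [G → x]
x*x/x/B => x*x/x/G   [B → G]
x*x/x/G => x*x/x/x   [G → x]

E=>E/B=>E/B/B=>B/B/B=>B*G/B/B=>G*G/B/B=>x*G/B/B=>x*x/B/B=>x*x/G/B=>x*x/x/B=>x*x/x/G=>x*x/x/x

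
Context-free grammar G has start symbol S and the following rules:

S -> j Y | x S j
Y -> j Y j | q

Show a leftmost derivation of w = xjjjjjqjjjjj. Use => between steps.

S => xSj   [S -> x S j]
xSj => xjYj   [S -> j Y]
xjYj => xjjYjj   [Y -> j Y j]
xjjYjj => xjjjYjjj   [Y -> j Y j]
xjjjYjjj => xjjjjYjjjj   [Y -> j Y j]
xjjjjYjjjj => xjjjjjYjjjjj   [Y -> j Y j]
xjjjjjYjjjjj => xjjjjjqjjjjj   [Y -> q]

S=>xSj=>xjYj=>xjjYjj=>xjjjYjjj=>xjjjjYjjjj=>xjjjjjYjjjjj=>xjjjjjqjjjjj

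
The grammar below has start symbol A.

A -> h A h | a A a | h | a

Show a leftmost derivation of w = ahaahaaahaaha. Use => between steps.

A => aAa => ahAha => ahaAaha => ahaaAaaha => ahaahAhaaha => ahaahaAahaaha => ahaahaaahaaha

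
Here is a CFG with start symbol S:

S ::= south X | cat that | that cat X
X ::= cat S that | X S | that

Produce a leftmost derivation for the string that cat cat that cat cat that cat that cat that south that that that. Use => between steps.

S => that cat X => that cat cat S that => that cat cat that cat X that => that cat cat that cat cat S that that => that cat cat that cat cat that cat X that that => that cat cat that cat cat that cat X S that that => that cat cat that cat cat that cat X S S that that => that cat cat that cat cat that cat that S S that that => that cat cat that cat cat that cat that cat that S that that => that cat cat that cat cat that cat that cat that south X that that => that cat cat that cat cat that cat that cat that south that that that

S => that cat X   [S ::= that cat X]
that cat X => that cat cat S that   [X ::= cat S that]
that cat cat S that => that cat cat that cat X that   [S ::= that cat X]
that cat cat that cat X that => that cat cat that cat cat S that that   [X ::= cat S that]
that cat cat that cat cat S that that => that cat cat that cat cat that cat X that that   [S ::= that cat X]
that cat cat that cat cat that cat X that that => that cat cat that cat cat that cat X S that that   [X ::= X S]
that cat cat that cat cat that cat X S that that => that cat cat that cat cat that cat X S S that that   [X ::= X S]
that cat cat that cat cat that cat X S S that that => that cat cat that cat cat that cat that S S that that   [X ::= that]
that cat cat that cat cat that cat that S S that that => that cat cat that cat cat that cat that cat that S that that   [S ::= cat that]
that cat cat that cat cat that cat that cat that S that that => that cat cat that cat cat that cat that cat that south X that that   [S ::= south X]
that cat cat that cat cat that cat that cat that south X that that => that cat cat that cat cat that cat that cat that south that that that   [X ::= that]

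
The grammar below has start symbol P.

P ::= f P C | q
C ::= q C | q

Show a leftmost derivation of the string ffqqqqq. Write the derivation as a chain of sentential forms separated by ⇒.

P⇒fPC⇒ffPCC⇒ffqCC⇒ffqqCC⇒ffqqqC⇒ffqqqqC⇒ffqqqqq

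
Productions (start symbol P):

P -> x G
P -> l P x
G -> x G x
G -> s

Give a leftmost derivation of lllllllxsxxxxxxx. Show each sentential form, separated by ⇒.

P ⇒ lPx   [P -> l P x]
lPx ⇒ llPxx   [P -> l P x]
llPxx ⇒ lllPxxx   [P -> l P x]
lllPxxx ⇒ llllPxxxx   [P -> l P x]
llllPxxxx ⇒ lllllPxxxxx   [P -> l P x]
lllllPxxxxx ⇒ llllllPxxxxxx   [P -> l P x]
llllllPxxxxxx ⇒ lllllllPxxxxxxx   [P -> l P x]
lllllllPxxxxxxx ⇒ lllllllxGxxxxxxx   [P -> x G]
lllllllxGxxxxxxx ⇒ lllllllxsxxxxxxx   [G -> s]

P ⇒ lPx ⇒ llPxx ⇒ lllPxxx ⇒ llllPxxxx ⇒ lllllPxxxxx ⇒ llllllPxxxxxx ⇒ lllllllPxxxxxxx ⇒ lllllllxGxxxxxxx ⇒ lllllllxsxxxxxxx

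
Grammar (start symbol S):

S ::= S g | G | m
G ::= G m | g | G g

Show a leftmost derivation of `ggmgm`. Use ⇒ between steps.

S⇒G⇒Gm⇒Ggm⇒Gmgm⇒Ggmgm⇒ggmgm

S ⇒ G   [S ::= G]
G ⇒ Gm   [G ::= G m]
Gm ⇒ Ggm   [G ::= G g]
Ggm ⇒ Gmgm   [G ::= G m]
Gmgm ⇒ Ggmgm   [G ::= G g]
Ggmgm ⇒ ggmgm   [G ::= g]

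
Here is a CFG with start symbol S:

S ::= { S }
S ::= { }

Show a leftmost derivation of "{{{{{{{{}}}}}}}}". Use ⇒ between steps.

S⇒{S}⇒{{S}}⇒{{{S}}}⇒{{{{S}}}}⇒{{{{{S}}}}}⇒{{{{{{S}}}}}}⇒{{{{{{{S}}}}}}}⇒{{{{{{{{}}}}}}}}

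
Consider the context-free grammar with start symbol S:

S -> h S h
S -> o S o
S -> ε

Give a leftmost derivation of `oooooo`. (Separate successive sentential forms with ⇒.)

S ⇒ oSo   [S -> o S o]
oSo ⇒ ooSoo   [S -> o S o]
ooSoo ⇒ oooSooo   [S -> o S o]
oooSooo ⇒ oooooo   [S -> ε]

S ⇒ oSo ⇒ ooSoo ⇒ oooSooo ⇒ oooooo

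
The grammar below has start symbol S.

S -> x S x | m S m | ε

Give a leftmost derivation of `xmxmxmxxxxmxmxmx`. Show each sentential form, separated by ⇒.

S ⇒ xSx ⇒ xmSmx ⇒ xmxSxmx ⇒ xmxmSmxmx ⇒ xmxmxSxmxmx ⇒ xmxmxmSmxmxmx ⇒ xmxmxmxSxmxmxmx ⇒ xmxmxmxxSxxmxmxmx ⇒ xmxmxmxxxxmxmxmx

S ⇒ xSx   [S -> x S x]
xSx ⇒ xmSmx   [S -> m S m]
xmSmx ⇒ xmxSxmx   [S -> x S x]
xmxSxmx ⇒ xmxmSmxmx   [S -> m S m]
xmxmSmxmx ⇒ xmxmxSxmxmx   [S -> x S x]
xmxmxSxmxmx ⇒ xmxmxmSmxmxmx   [S -> m S m]
xmxmxmSmxmxmx ⇒ xmxmxmxSxmxmxmx   [S -> x S x]
xmxmxmxSxmxmxmx ⇒ xmxmxmxxSxxmxmxmx   [S -> x S x]
xmxmxmxxSxxmxmxmx ⇒ xmxmxmxxxxmxmxmx   [S -> ε]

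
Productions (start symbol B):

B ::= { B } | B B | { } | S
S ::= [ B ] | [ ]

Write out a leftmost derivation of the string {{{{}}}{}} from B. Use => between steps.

B => {B} => {BB} => {{B}B} => {{{B}}B} => {{{{}}}B} => {{{{}}}{}}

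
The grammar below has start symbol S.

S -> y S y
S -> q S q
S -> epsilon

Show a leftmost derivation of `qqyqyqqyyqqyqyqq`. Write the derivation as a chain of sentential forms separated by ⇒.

S ⇒ qSq   [S -> q S q]
qSq ⇒ qqSqq   [S -> q S q]
qqSqq ⇒ qqySyqq   [S -> y S y]
qqySyqq ⇒ qqyqSqyqq   [S -> q S q]
qqyqSqyqq ⇒ qqyqySyqyqq   [S -> y S y]
qqyqySyqyqq ⇒ qqyqyqSqyqyqq   [S -> q S q]
qqyqyqSqyqyqq ⇒ qqyqyqqSqqyqyqq   [S -> q S q]
qqyqyqqSqqyqyqq ⇒ qqyqyqqySyqqyqyqq   [S -> y S y]
qqyqyqqySyqqyqyqq ⇒ qqyqyqqyyqqyqyqq   [S -> epsilon]

S ⇒ qSq ⇒ qqSqq ⇒ qqySyqq ⇒ qqyqSqyqq ⇒ qqyqySyqyqq ⇒ qqyqyqSqyqyqq ⇒ qqyqyqqSqqyqyqq ⇒ qqyqyqqySyqqyqyqq ⇒ qqyqyqqyyqqyqyqq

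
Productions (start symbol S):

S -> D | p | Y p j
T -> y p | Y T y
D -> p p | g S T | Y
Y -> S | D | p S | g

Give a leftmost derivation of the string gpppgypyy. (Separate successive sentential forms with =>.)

S => D   [S -> D]
D => gST   [D -> g S T]
gST => gpT   [S -> p]
gpT => gpYTy   [T -> Y T y]
gpYTy => gpDTy   [Y -> D]
gpDTy => gpppTy   [D -> p p]
gpppTy => gpppYTyy   [T -> Y T y]
gpppYTyy => gpppgTyy   [Y -> g]
gpppgTyy => gpppgypyy   [T -> y p]

S=>D=>gST=>gpT=>gpYTy=>gpDTy=>gpppTy=>gpppYTyy=>gpppgTyy=>gpppgypyy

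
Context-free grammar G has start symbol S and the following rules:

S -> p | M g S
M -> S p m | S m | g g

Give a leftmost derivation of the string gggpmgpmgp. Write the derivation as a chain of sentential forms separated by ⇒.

S ⇒ MgS ⇒ SmgS ⇒ MgSmgS ⇒ SmgSmgS ⇒ MgSmgSmgS ⇒ gggSmgSmgS ⇒ gggpmgSmgS ⇒ gggpmgpmgS ⇒ gggpmgpmgp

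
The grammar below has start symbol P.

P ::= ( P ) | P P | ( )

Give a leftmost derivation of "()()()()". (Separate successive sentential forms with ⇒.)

P⇒PP⇒PPP⇒PPPP⇒()PPP⇒()()PP⇒()()()P⇒()()()()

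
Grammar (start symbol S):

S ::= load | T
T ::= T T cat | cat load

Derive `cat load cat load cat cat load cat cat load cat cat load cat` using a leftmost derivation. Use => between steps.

S => T => T T cat => T T cat T cat => T T cat T cat T cat => T T cat T cat T cat T cat => cat load T cat T cat T cat T cat => cat load cat load cat T cat T cat T cat => cat load cat load cat cat load cat T cat T cat => cat load cat load cat cat load cat cat load cat T cat => cat load cat load cat cat load cat cat load cat cat load cat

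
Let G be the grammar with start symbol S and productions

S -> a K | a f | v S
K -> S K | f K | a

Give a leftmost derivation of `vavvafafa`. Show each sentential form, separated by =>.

S => vS   [S -> v S]
vS => vaK   [S -> a K]
vaK => vaSK   [K -> S K]
vaSK => vavSK   [S -> v S]
vavSK => vavvSK   [S -> v S]
vavvSK => vavvaKK   [S -> a K]
vavvaKK => vavvafKK   [K -> f K]
vavvafKK => vavvafaK   [K -> a]
vavvafaK => vavvafafK   [K -> f K]
vavvafafK => vavvafafa   [K -> a]

S => vS => vaK => vaSK => vavSK => vavvSK => vavvaKK => vavvafKK => vavvafaK => vavvafafK => vavvafafa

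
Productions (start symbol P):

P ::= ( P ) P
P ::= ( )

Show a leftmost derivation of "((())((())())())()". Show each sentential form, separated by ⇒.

P ⇒ (P)P ⇒ ((P)P)P ⇒ ((())P)P ⇒ ((())(P)P)P ⇒ ((())((P)P)P)P ⇒ ((())((())P)P)P ⇒ ((())((())())P)P ⇒ ((())((())())())P ⇒ ((())((())())())()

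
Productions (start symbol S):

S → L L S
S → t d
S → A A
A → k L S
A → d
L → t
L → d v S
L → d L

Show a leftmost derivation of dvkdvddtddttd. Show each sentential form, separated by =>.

S => LLS   [S → L L S]
LLS => dvSLS   [L → d v S]
dvSLS => dvAALS   [S → A A]
dvAALS => dvkLSALS   [A → k L S]
dvkLSALS => dvkdvSSALS   [L → d v S]
dvkdvSSALS => dvkdvAASALS   [S → A A]
dvkdvAASALS => dvkdvdASALS   [A → d]
dvkdvdASALS => dvkdvddSALS   [A → d]
dvkdvddSALS => dvkdvddtdALS   [S → t d]
dvkdvddtdALS => dvkdvddtddLS   [A → d]
dvkdvddtddLS => dvkdvddtddtS   [L → t]
dvkdvddtddtS => dvkdvddtddttd   [S → t d]

S => LLS => dvSLS => dvAALS => dvkLSALS => dvkdvSSALS => dvkdvAASALS => dvkdvdASALS => dvkdvddSALS => dvkdvddtdALS => dvkdvddtddLS => dvkdvddtddtS => dvkdvddtddttd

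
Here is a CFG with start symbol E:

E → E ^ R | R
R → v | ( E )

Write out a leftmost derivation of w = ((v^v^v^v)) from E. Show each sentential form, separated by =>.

E => R => (E) => (R) => ((E)) => ((E^R)) => ((E^R^R)) => ((E^R^R^R)) => ((R^R^R^R)) => ((v^R^R^R)) => ((v^v^R^R)) => ((v^v^v^R)) => ((v^v^v^v))

E => R   [E → R]
R => (E)   [R → ( E )]
(E) => (R)   [E → R]
(R) => ((E))   [R → ( E )]
((E)) => ((E^R))   [E → E ^ R]
((E^R)) => ((E^R^R))   [E → E ^ R]
((E^R^R)) => ((E^R^R^R))   [E → E ^ R]
((E^R^R^R)) => ((R^R^R^R))   [E → R]
((R^R^R^R)) => ((v^R^R^R))   [R → v]
((v^R^R^R)) => ((v^v^R^R))   [R → v]
((v^v^R^R)) => ((v^v^v^R))   [R → v]
((v^v^v^R)) => ((v^v^v^v))   [R → v]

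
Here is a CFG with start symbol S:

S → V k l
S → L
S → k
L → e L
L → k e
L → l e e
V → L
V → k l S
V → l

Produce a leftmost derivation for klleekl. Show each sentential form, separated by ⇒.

S ⇒ Vkl ⇒ klSkl ⇒ klLkl ⇒ klleekl

S ⇒ Vkl   [S → V k l]
Vkl ⇒ klSkl   [V → k l S]
klSkl ⇒ klLkl   [S → L]
klLkl ⇒ klleekl   [L → l e e]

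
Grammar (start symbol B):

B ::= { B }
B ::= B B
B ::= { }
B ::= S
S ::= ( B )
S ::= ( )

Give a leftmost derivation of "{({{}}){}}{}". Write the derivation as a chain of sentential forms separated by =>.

B => BB   [B ::= B B]
BB => {B}B   [B ::= { B }]
{B}B => {BB}B   [B ::= B B]
{BB}B => {SB}B   [B ::= S]
{SB}B => {(B)B}B   [S ::= ( B )]
{(B)B}B => {({B})B}B   [B ::= { B }]
{({B})B}B => {({{}})B}B   [B ::= { }]
{({{}})B}B => {({{}}){}}B   [B ::= { }]
{({{}}){}}B => {({{}}){}}{}   [B ::= { }]

B => BB => {B}B => {BB}B => {SB}B => {(B)B}B => {({B})B}B => {({{}})B}B => {({{}}){}}B => {({{}}){}}{}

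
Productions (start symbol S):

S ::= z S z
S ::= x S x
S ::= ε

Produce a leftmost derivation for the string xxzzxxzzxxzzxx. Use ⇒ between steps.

S ⇒ xSx ⇒ xxSxx ⇒ xxzSzxx ⇒ xxzzSzzxx ⇒ xxzzxSxzzxx ⇒ xxzzxxSxxzzxx ⇒ xxzzxxzSzxxzzxx ⇒ xxzzxxzzxxzzxx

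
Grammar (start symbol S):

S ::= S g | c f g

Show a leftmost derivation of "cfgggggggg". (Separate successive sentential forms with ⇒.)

S ⇒ Sg   [S ::= S g]
Sg ⇒ Sgg   [S ::= S g]
Sgg ⇒ Sggg   [S ::= S g]
Sggg ⇒ Sgggg   [S ::= S g]
Sgggg ⇒ Sggggg   [S ::= S g]
Sggggg ⇒ Sgggggg   [S ::= S g]
Sgggggg ⇒ Sggggggg   [S ::= S g]
Sggggggg ⇒ cfgggggggg   [S ::= c f g]

S ⇒ Sg ⇒ Sgg ⇒ Sggg ⇒ Sgggg ⇒ Sggggg ⇒ Sgggggg ⇒ Sggggggg ⇒ cfgggggggg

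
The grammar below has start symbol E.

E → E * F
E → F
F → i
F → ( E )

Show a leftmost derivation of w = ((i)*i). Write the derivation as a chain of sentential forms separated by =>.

E=>F=>(E)=>(E*F)=>(F*F)=>((E)*F)=>((F)*F)=>((i)*F)=>((i)*i)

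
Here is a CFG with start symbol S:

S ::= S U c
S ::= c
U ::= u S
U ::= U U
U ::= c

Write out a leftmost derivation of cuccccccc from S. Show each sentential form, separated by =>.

S => SUc => SUcUc => cUcUc => cUUcUc => cuSUcUc => cuSUcUcUc => cucUcUcUc => cucccUcUc => cucccccUc => cuccccccc

S => SUc   [S ::= S U c]
SUc => SUcUc   [S ::= S U c]
SUcUc => cUcUc   [S ::= c]
cUcUc => cUUcUc   [U ::= U U]
cUUcUc => cuSUcUc   [U ::= u S]
cuSUcUc => cuSUcUcUc   [S ::= S U c]
cuSUcUcUc => cucUcUcUc   [S ::= c]
cucUcUcUc => cucccUcUc   [U ::= c]
cucccUcUc => cucccccUc   [U ::= c]
cucccccUc => cuccccccc   [U ::= c]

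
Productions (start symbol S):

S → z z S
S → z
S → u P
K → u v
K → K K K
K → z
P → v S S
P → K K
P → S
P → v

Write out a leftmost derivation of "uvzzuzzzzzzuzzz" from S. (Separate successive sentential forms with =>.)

S => uP   [S → u P]
uP => uvSS   [P → v S S]
uvSS => uvzzSS   [S → z z S]
uvzzSS => uvzzuPS   [S → u P]
uvzzuPS => uvzzuSS   [P → S]
uvzzuSS => uvzzuzzSS   [S → z z S]
uvzzuzzSS => uvzzuzzzzSS   [S → z z S]
uvzzuzzzzSS => uvzzuzzzzzzSS   [S → z z S]
uvzzuzzzzzzSS => uvzzuzzzzzzuPS   [S → u P]
uvzzuzzzzzzuPS => uvzzuzzzzzzuKKS   [P → K K]
uvzzuzzzzzzuKKS => uvzzuzzzzzzuzKS   [K → z]
uvzzuzzzzzzuzKS => uvzzuzzzzzzuzzS   [K → z]
uvzzuzzzzzzuzzS => uvzzuzzzzzzuzzz   [S → z]

S => uP => uvSS => uvzzSS => uvzzuPS => uvzzuSS => uvzzuzzSS => uvzzuzzzzSS => uvzzuzzzzzzSS => uvzzuzzzzzzuPS => uvzzuzzzzzzuKKS => uvzzuzzzzzzuzKS => uvzzuzzzzzzuzzS => uvzzuzzzzzzuzzz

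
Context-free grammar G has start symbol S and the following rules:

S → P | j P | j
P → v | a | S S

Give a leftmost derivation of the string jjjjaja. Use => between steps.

S => jP => jSS => jjPS => jjSSS => jjjSS => jjjjPS => jjjjaS => jjjjajP => jjjjaja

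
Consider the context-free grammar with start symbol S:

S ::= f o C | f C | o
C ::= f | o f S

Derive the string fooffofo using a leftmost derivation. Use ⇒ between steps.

S ⇒ foC ⇒ foofS ⇒ fooffC ⇒ fooffofS ⇒ fooffofo

S ⇒ foC   [S ::= f o C]
foC ⇒ foofS   [C ::= o f S]
foofS ⇒ fooffC   [S ::= f C]
fooffC ⇒ fooffofS   [C ::= o f S]
fooffofS ⇒ fooffofo   [S ::= o]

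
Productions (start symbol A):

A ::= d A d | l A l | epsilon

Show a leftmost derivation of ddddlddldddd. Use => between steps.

A => dAd   [A ::= d A d]
dAd => ddAdd   [A ::= d A d]
ddAdd => dddAddd   [A ::= d A d]
dddAddd => ddddAdddd   [A ::= d A d]
ddddAdddd => ddddlAldddd   [A ::= l A l]
ddddlAldddd => ddddldAdldddd   [A ::= d A d]
ddddldAdldddd => ddddlddldddd   [A ::= epsilon]

A=>dAd=>ddAdd=>dddAddd=>ddddAdddd=>ddddlAldddd=>ddddldAdldddd=>ddddlddldddd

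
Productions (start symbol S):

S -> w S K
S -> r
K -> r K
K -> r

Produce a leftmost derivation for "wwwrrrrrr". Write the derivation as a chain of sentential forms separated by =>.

S => wSK => wwSKK => wwwSKKK => wwwrKKK => wwwrrKKK => wwwrrrKK => wwwrrrrKK => wwwrrrrrK => wwwrrrrrr

S => wSK   [S -> w S K]
wSK => wwSKK   [S -> w S K]
wwSKK => wwwSKKK   [S -> w S K]
wwwSKKK => wwwrKKK   [S -> r]
wwwrKKK => wwwrrKKK   [K -> r K]
wwwrrKKK => wwwrrrKK   [K -> r]
wwwrrrKK => wwwrrrrKK   [K -> r K]
wwwrrrrKK => wwwrrrrrK   [K -> r]
wwwrrrrrK => wwwrrrrrr   [K -> r]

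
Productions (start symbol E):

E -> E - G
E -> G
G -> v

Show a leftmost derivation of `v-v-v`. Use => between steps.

E=>E-G=>E-G-G=>G-G-G=>v-G-G=>v-v-G=>v-v-v

E => E-G   [E -> E - G]
E-G => E-G-G   [E -> E - G]
E-G-G => G-G-G   [E -> G]
G-G-G => v-G-G   [G -> v]
v-G-G => v-v-G   [G -> v]
v-v-G => v-v-v   [G -> v]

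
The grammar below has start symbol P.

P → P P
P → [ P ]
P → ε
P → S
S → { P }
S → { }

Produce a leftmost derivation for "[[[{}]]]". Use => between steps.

P => [P] => [[P]] => [[[P]]] => [[[S]]] => [[[{P}]]] => [[[{}]]]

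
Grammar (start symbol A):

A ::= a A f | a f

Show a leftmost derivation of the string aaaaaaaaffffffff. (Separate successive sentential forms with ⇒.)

A⇒aAf⇒aaAff⇒aaaAfff⇒aaaaAffff⇒aaaaaAfffff⇒aaaaaaAffffff⇒aaaaaaaAfffffff⇒aaaaaaaaffffffff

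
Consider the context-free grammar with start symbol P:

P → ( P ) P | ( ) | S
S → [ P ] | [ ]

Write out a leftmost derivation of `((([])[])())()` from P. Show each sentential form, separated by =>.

P => (P)P => ((P)P)P => (((P)P)P)P => (((S)P)P)P => ((([])P)P)P => ((([])S)P)P => ((([])[])P)P => ((([])[])())P => ((([])[])())()

P => (P)P   [P → ( P ) P]
(P)P => ((P)P)P   [P → ( P ) P]
((P)P)P => (((P)P)P)P   [P → ( P ) P]
(((P)P)P)P => (((S)P)P)P   [P → S]
(((S)P)P)P => ((([])P)P)P   [S → [ ]]
((([])P)P)P => ((([])S)P)P   [P → S]
((([])S)P)P => ((([])[])P)P   [S → [ ]]
((([])[])P)P => ((([])[])())P   [P → ( )]
((([])[])())P => ((([])[])())()   [P → ( )]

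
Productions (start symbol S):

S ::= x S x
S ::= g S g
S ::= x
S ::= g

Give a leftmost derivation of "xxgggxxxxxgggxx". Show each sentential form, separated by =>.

S=>xSx=>xxSxx=>xxgSgxx=>xxggSggxx=>xxgggSgggxx=>xxgggxSxgggxx=>xxgggxxSxxgggxx=>xxgggxxxxxgggxx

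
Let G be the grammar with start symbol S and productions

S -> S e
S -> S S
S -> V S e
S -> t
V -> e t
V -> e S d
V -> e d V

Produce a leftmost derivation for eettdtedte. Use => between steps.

S => VSe => eSdSe => eVSedSe => eeSdSedSe => eeSSdSedSe => eetSdSedSe => eettdSedSe => eettdtedSe => eettdtedte

S => VSe   [S -> V S e]
VSe => eSdSe   [V -> e S d]
eSdSe => eVSedSe   [S -> V S e]
eVSedSe => eeSdSedSe   [V -> e S d]
eeSdSedSe => eeSSdSedSe   [S -> S S]
eeSSdSedSe => eetSdSedSe   [S -> t]
eetSdSedSe => eettdSedSe   [S -> t]
eettdSedSe => eettdtedSe   [S -> t]
eettdtedSe => eettdtedte   [S -> t]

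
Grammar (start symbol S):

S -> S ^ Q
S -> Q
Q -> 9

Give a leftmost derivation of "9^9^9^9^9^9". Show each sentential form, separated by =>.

S => S^Q   [S -> S ^ Q]
S^Q => S^Q^Q   [S -> S ^ Q]
S^Q^Q => S^Q^Q^Q   [S -> S ^ Q]
S^Q^Q^Q => S^Q^Q^Q^Q   [S -> S ^ Q]
S^Q^Q^Q^Q => S^Q^Q^Q^Q^Q   [S -> S ^ Q]
S^Q^Q^Q^Q^Q => Q^Q^Q^Q^Q^Q   [S -> Q]
Q^Q^Q^Q^Q^Q => 9^Q^Q^Q^Q^Q   [Q -> 9]
9^Q^Q^Q^Q^Q => 9^9^Q^Q^Q^Q   [Q -> 9]
9^9^Q^Q^Q^Q => 9^9^9^Q^Q^Q   [Q -> 9]
9^9^9^Q^Q^Q => 9^9^9^9^Q^Q   [Q -> 9]
9^9^9^9^Q^Q => 9^9^9^9^9^Q   [Q -> 9]
9^9^9^9^9^Q => 9^9^9^9^9^9   [Q -> 9]

S=>S^Q=>S^Q^Q=>S^Q^Q^Q=>S^Q^Q^Q^Q=>S^Q^Q^Q^Q^Q=>Q^Q^Q^Q^Q^Q=>9^Q^Q^Q^Q^Q=>9^9^Q^Q^Q^Q=>9^9^9^Q^Q^Q=>9^9^9^9^Q^Q=>9^9^9^9^9^Q=>9^9^9^9^9^9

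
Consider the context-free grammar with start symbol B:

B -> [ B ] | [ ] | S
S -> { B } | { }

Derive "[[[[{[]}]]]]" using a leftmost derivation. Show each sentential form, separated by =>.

B => [B]   [B -> [ B ]]
[B] => [[B]]   [B -> [ B ]]
[[B]] => [[[B]]]   [B -> [ B ]]
[[[B]]] => [[[[B]]]]   [B -> [ B ]]
[[[[B]]]] => [[[[S]]]]   [B -> S]
[[[[S]]]] => [[[[{B}]]]]   [S -> { B }]
[[[[{B}]]]] => [[[[{[]}]]]]   [B -> [ ]]

B => [B] => [[B]] => [[[B]]] => [[[[B]]]] => [[[[S]]]] => [[[[{B}]]]] => [[[[{[]}]]]]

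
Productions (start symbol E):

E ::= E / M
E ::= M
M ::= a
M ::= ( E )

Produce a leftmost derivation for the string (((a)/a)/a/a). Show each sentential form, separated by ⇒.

E⇒M⇒(E)⇒(E/M)⇒(E/M/M)⇒(M/M/M)⇒((E)/M/M)⇒((E/M)/M/M)⇒((M/M)/M/M)⇒(((E)/M)/M/M)⇒(((M)/M)/M/M)⇒(((a)/M)/M/M)⇒(((a)/a)/M/M)⇒(((a)/a)/a/M)⇒(((a)/a)/a/a)

E ⇒ M   [E ::= M]
M ⇒ (E)   [M ::= ( E )]
(E) ⇒ (E/M)   [E ::= E / M]
(E/M) ⇒ (E/M/M)   [E ::= E / M]
(E/M/M) ⇒ (M/M/M)   [E ::= M]
(M/M/M) ⇒ ((E)/M/M)   [M ::= ( E )]
((E)/M/M) ⇒ ((E/M)/M/M)   [E ::= E / M]
((E/M)/M/M) ⇒ ((M/M)/M/M)   [E ::= M]
((M/M)/M/M) ⇒ (((E)/M)/M/M)   [M ::= ( E )]
(((E)/M)/M/M) ⇒ (((M)/M)/M/M)   [E ::= M]
(((M)/M)/M/M) ⇒ (((a)/M)/M/M)   [M ::= a]
(((a)/M)/M/M) ⇒ (((a)/a)/M/M)   [M ::= a]
(((a)/a)/M/M) ⇒ (((a)/a)/a/M)   [M ::= a]
(((a)/a)/a/M) ⇒ (((a)/a)/a/a)   [M ::= a]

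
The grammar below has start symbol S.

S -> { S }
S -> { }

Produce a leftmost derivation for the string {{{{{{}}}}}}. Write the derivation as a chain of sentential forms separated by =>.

S=>{S}=>{{S}}=>{{{S}}}=>{{{{S}}}}=>{{{{{S}}}}}=>{{{{{{}}}}}}

S => {S}   [S -> { S }]
{S} => {{S}}   [S -> { S }]
{{S}} => {{{S}}}   [S -> { S }]
{{{S}}} => {{{{S}}}}   [S -> { S }]
{{{{S}}}} => {{{{{S}}}}}   [S -> { S }]
{{{{{S}}}}} => {{{{{{}}}}}}   [S -> { }]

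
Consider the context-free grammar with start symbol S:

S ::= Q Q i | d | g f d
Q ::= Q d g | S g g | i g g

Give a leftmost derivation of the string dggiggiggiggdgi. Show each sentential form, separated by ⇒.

S ⇒ QQi   [S ::= Q Q i]
QQi ⇒ SggQi   [Q ::= S g g]
SggQi ⇒ dggQi   [S ::= d]
dggQi ⇒ dggQdgi   [Q ::= Q d g]
dggQdgi ⇒ dggSggdgi   [Q ::= S g g]
dggSggdgi ⇒ dggQQiggdgi   [S ::= Q Q i]
dggQQiggdgi ⇒ dggiggQiggdgi   [Q ::= i g g]
dggiggQiggdgi ⇒ dggiggiggiggdgi   [Q ::= i g g]

S ⇒ QQi ⇒ SggQi ⇒ dggQi ⇒ dggQdgi ⇒ dggSggdgi ⇒ dggQQiggdgi ⇒ dggiggQiggdgi ⇒ dggiggiggiggdgi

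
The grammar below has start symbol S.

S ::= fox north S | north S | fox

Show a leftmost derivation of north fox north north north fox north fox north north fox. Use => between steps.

S => north S => north fox north S => north fox north north S => north fox north north north S => north fox north north north fox north S => north fox north north north fox north fox north S => north fox north north north fox north fox north north S => north fox north north north fox north fox north north fox

S => north S   [S ::= north S]
north S => north fox north S   [S ::= fox north S]
north fox north S => north fox north north S   [S ::= north S]
north fox north north S => north fox north north north S   [S ::= north S]
north fox north north north S => north fox north north north fox north S   [S ::= fox north S]
north fox north north north fox north S => north fox north north north fox north fox north S   [S ::= fox north S]
north fox north north north fox north fox north S => north fox north north north fox north fox north north S   [S ::= north S]
north fox north north north fox north fox north north S => north fox north north north fox north fox north north fox   [S ::= fox]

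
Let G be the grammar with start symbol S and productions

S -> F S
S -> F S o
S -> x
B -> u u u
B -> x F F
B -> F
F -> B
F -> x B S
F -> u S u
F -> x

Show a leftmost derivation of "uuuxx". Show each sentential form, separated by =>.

S=>FS=>BS=>uuuS=>uuuFS=>uuuxS=>uuuxx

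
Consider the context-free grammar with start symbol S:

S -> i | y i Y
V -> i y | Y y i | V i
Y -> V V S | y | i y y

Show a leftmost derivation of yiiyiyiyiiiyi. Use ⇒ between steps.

S ⇒ yiY   [S -> y i Y]
yiY ⇒ yiVVS   [Y -> V V S]
yiVVS ⇒ yiViVS   [V -> V i]
yiViVS ⇒ yiYyiiVS   [V -> Y y i]
yiYyiiVS ⇒ yiVVSyiiVS   [Y -> V V S]
yiVVSyiiVS ⇒ yiiyVSyiiVS   [V -> i y]
yiiyVSyiiVS ⇒ yiiyiySyiiVS   [V -> i y]
yiiyiySyiiVS ⇒ yiiyiyiyiiVS   [S -> i]
yiiyiyiyiiVS ⇒ yiiyiyiyiiiyS   [V -> i y]
yiiyiyiyiiiyS ⇒ yiiyiyiyiiiyi   [S -> i]

S ⇒ yiY ⇒ yiVVS ⇒ yiViVS ⇒ yiYyiiVS ⇒ yiVVSyiiVS ⇒ yiiyVSyiiVS ⇒ yiiyiySyiiVS ⇒ yiiyiyiyiiVS ⇒ yiiyiyiyiiiyS ⇒ yiiyiyiyiiiyi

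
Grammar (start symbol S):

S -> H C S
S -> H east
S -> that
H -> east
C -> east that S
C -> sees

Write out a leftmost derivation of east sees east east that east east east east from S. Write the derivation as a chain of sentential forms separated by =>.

S => H C S => east C S => east sees S => east sees H C S => east sees east C S => east sees east east that S S => east sees east east that H east S => east sees east east that east east S => east sees east east that east east H east => east sees east east that east east east east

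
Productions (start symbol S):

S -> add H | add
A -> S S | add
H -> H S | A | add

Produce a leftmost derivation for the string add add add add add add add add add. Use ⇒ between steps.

S ⇒ add H   [S -> add H]
add H ⇒ add A   [H -> A]
add A ⇒ add S S   [A -> S S]
add S S ⇒ add add H S   [S -> add H]
add add H S ⇒ add add H S S   [H -> H S]
add add H S S ⇒ add add H S S S   [H -> H S]
add add H S S S ⇒ add add add S S S   [H -> add]
add add add S S S ⇒ add add add add H S S   [S -> add H]
add add add add H S S ⇒ add add add add H S S S   [H -> H S]
add add add add H S S S ⇒ add add add add add S S S   [H -> add]
add add add add add S S S ⇒ add add add add add add H S S   [S -> add H]
add add add add add add H S S ⇒ add add add add add add add S S   [H -> add]
add add add add add add add S S ⇒ add add add add add add add add S   [S -> add]
add add add add add add add add S ⇒ add add add add add add add add add   [S -> add]

S ⇒ add H ⇒ add A ⇒ add S S ⇒ add add H S ⇒ add add H S S ⇒ add add H S S S ⇒ add add add S S S ⇒ add add add add H S S ⇒ add add add add H S S S ⇒ add add add add add S S S ⇒ add add add add add add H S S ⇒ add add add add add add add S S ⇒ add add add add add add add add S ⇒ add add add add add add add add add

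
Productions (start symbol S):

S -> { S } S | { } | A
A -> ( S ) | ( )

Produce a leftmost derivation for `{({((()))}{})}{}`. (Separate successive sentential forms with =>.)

S => {S}S   [S -> { S } S]
{S}S => {A}S   [S -> A]
{A}S => {(S)}S   [A -> ( S )]
{(S)}S => {({S}S)}S   [S -> { S } S]
{({S}S)}S => {({A}S)}S   [S -> A]
{({A}S)}S => {({(S)}S)}S   [A -> ( S )]
{({(S)}S)}S => {({(A)}S)}S   [S -> A]
{({(A)}S)}S => {({((S))}S)}S   [A -> ( S )]
{({((S))}S)}S => {({((A))}S)}S   [S -> A]
{({((A))}S)}S => {({((()))}S)}S   [A -> ( )]
{({((()))}S)}S => {({((()))}{})}S   [S -> { }]
{({((()))}{})}S => {({((()))}{})}{}   [S -> { }]

S => {S}S => {A}S => {(S)}S => {({S}S)}S => {({A}S)}S => {({(S)}S)}S => {({(A)}S)}S => {({((S))}S)}S => {({((A))}S)}S => {({((()))}S)}S => {({((()))}{})}S => {({((()))}{})}{}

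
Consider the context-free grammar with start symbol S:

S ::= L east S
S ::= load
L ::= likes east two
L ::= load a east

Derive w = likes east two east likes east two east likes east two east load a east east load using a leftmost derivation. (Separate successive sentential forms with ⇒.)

S ⇒ L east S   [S ::= L east S]
L east S ⇒ likes east two east S   [L ::= likes east two]
likes east two east S ⇒ likes east two east L east S   [S ::= L east S]
likes east two east L east S ⇒ likes east two east likes east two east S   [L ::= likes east two]
likes east two east likes east two east S ⇒ likes east two east likes east two east L east S   [S ::= L east S]
likes east two east likes east two east L east S ⇒ likes east two east likes east two east likes east two east S   [L ::= likes east two]
likes east two east likes east two east likes east two east S ⇒ likes east two east likes east two east likes east two east L east S   [S ::= L east S]
likes east two east likes east two east likes east two east L east S ⇒ likes east two east likes east two east likes east two east load a east east S   [L ::= load a east]
likes east two east likes east two east likes east two east load a east east S ⇒ likes east two east likes east two east likes east two east load a east east load   [S ::= load]

S ⇒ L east S ⇒ likes east two east S ⇒ likes east two east L east S ⇒ likes east two east likes east two east S ⇒ likes east two east likes east two east L east S ⇒ likes east two east likes east two east likes east two east S ⇒ likes east two east likes east two east likes east two east L east S ⇒ likes east two east likes east two east likes east two east load a east east S ⇒ likes east two east likes east two east likes east two east load a east east load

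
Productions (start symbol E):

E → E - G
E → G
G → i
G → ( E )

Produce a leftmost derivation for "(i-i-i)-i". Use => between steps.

E => E-G => G-G => (E)-G => (E-G)-G => (E-G-G)-G => (G-G-G)-G => (i-G-G)-G => (i-i-G)-G => (i-i-i)-G => (i-i-i)-i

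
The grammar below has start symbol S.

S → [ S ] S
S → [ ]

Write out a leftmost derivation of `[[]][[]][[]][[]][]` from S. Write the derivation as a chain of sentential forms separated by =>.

S => [S]S => [[]]S => [[]][S]S => [[]][[]]S => [[]][[]][S]S => [[]][[]][[]]S => [[]][[]][[]][S]S => [[]][[]][[]][[]]S => [[]][[]][[]][[]][]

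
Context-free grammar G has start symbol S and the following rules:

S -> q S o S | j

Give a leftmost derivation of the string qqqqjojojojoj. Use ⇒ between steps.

S ⇒ qSoS ⇒ qqSoSoS ⇒ qqqSoSoSoS ⇒ qqqqSoSoSoSoS ⇒ qqqqjoSoSoSoS ⇒ qqqqjojoSoSoS ⇒ qqqqjojojoSoS ⇒ qqqqjojojojoS ⇒ qqqqjojojojoj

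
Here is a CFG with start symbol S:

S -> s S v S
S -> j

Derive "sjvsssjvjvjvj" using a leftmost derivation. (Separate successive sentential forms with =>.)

S => sSvS => sjvS => sjvsSvS => sjvssSvSvS => sjvsssSvSvSvS => sjvsssjvSvSvS => sjvsssjvjvSvS => sjvsssjvjvjvS => sjvsssjvjvjvj

S => sSvS   [S -> s S v S]
sSvS => sjvS   [S -> j]
sjvS => sjvsSvS   [S -> s S v S]
sjvsSvS => sjvssSvSvS   [S -> s S v S]
sjvssSvSvS => sjvsssSvSvSvS   [S -> s S v S]
sjvsssSvSvSvS => sjvsssjvSvSvS   [S -> j]
sjvsssjvSvSvS => sjvsssjvjvSvS   [S -> j]
sjvsssjvjvSvS => sjvsssjvjvjvS   [S -> j]
sjvsssjvjvjvS => sjvsssjvjvjvj   [S -> j]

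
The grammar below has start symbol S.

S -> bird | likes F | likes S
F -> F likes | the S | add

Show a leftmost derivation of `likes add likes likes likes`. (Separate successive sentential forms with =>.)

S => likes F   [S -> likes F]
likes F => likes F likes   [F -> F likes]
likes F likes => likes F likes likes   [F -> F likes]
likes F likes likes => likes F likes likes likes   [F -> F likes]
likes F likes likes likes => likes add likes likes likes   [F -> add]

S => likes F => likes F likes => likes F likes likes => likes F likes likes likes => likes add likes likes likes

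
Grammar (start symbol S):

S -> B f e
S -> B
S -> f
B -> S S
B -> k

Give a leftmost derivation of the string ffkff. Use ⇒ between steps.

S ⇒ B ⇒ SS ⇒ fS ⇒ fB ⇒ fSS ⇒ ffS ⇒ ffB ⇒ ffSS ⇒ ffBS ⇒ ffSSS ⇒ ffBSS ⇒ ffkSS ⇒ ffkfS ⇒ ffkff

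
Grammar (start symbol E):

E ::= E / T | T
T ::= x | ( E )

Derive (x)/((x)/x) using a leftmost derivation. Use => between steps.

E=>E/T=>T/T=>(E)/T=>(T)/T=>(x)/T=>(x)/(E)=>(x)/(E/T)=>(x)/(T/T)=>(x)/((E)/T)=>(x)/((T)/T)=>(x)/((x)/T)=>(x)/((x)/x)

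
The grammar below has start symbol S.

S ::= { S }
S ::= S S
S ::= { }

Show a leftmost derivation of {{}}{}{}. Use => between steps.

S=>SS=>SSS=>{S}SS=>{{}}SS=>{{}}{}S=>{{}}{}{}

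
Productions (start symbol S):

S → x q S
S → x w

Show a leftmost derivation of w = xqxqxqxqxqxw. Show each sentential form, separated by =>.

S => xqS   [S → x q S]
xqS => xqxqS   [S → x q S]
xqxqS => xqxqxqS   [S → x q S]
xqxqxqS => xqxqxqxqS   [S → x q S]
xqxqxqxqS => xqxqxqxqxqS   [S → x q S]
xqxqxqxqxqS => xqxqxqxqxqxw   [S → x w]

S=>xqS=>xqxqS=>xqxqxqS=>xqxqxqxqS=>xqxqxqxqxqS=>xqxqxqxqxqxw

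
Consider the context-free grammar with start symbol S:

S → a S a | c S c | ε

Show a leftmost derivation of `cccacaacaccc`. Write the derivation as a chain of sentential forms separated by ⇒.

S⇒cSc⇒ccScc⇒cccSccc⇒cccaSaccc⇒cccacScaccc⇒cccacaSacaccc⇒cccacaacaccc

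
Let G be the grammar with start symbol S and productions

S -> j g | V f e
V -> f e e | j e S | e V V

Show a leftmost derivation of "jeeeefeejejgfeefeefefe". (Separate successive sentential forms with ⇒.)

S ⇒ Vfe ⇒ jeSfe ⇒ jeVfefe ⇒ jeeVVfefe ⇒ jeeeVVVfefe ⇒ jeeeeVVVVfefe ⇒ jeeeefeeVVVfefe ⇒ jeeeefeejeSVVfefe ⇒ jeeeefeejejgVVfefe ⇒ jeeeefeejejgfeeVfefe ⇒ jeeeefeejejgfeefeefefe

S ⇒ Vfe   [S -> V f e]
Vfe ⇒ jeSfe   [V -> j e S]
jeSfe ⇒ jeVfefe   [S -> V f e]
jeVfefe ⇒ jeeVVfefe   [V -> e V V]
jeeVVfefe ⇒ jeeeVVVfefe   [V -> e V V]
jeeeVVVfefe ⇒ jeeeeVVVVfefe   [V -> e V V]
jeeeeVVVVfefe ⇒ jeeeefeeVVVfefe   [V -> f e e]
jeeeefeeVVVfefe ⇒ jeeeefeejeSVVfefe   [V -> j e S]
jeeeefeejeSVVfefe ⇒ jeeeefeejejgVVfefe   [S -> j g]
jeeeefeejejgVVfefe ⇒ jeeeefeejejgfeeVfefe   [V -> f e e]
jeeeefeejejgfeeVfefe ⇒ jeeeefeejejgfeefeefefe   [V -> f e e]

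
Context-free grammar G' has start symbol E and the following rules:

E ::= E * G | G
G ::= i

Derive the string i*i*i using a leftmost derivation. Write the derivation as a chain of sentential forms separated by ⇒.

E ⇒ E*G   [E ::= E * G]
E*G ⇒ E*G*G   [E ::= E * G]
E*G*G ⇒ G*G*G   [E ::= G]
G*G*G ⇒ i*G*G   [G ::= i]
i*G*G ⇒ i*i*G   [G ::= i]
i*i*G ⇒ i*i*i   [G ::= i]

E ⇒ E*G ⇒ E*G*G ⇒ G*G*G ⇒ i*G*G ⇒ i*i*G ⇒ i*i*i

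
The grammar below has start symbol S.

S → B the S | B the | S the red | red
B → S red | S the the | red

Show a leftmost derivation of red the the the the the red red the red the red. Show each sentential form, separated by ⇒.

S ⇒ S the red   [S → S the red]
S the red ⇒ B the S the red   [S → B the S]
B the S the red ⇒ S red the S the red   [B → S red]
S red the S the red ⇒ S the red red the S the red   [S → S the red]
S the red red the S the red ⇒ B the the red red the S the red   [S → B the]
B the the red red the S the red ⇒ S the the the the red red the S the red   [B → S the the]
S the the the the red red the S the red ⇒ B the the the the the red red the S the red   [S → B the]
B the the the the the red red the S the red ⇒ red the the the the the red red the S the red   [B → red]
red the the the the the red red the S the red ⇒ red the the the the the red red the red the red   [S → red]

S ⇒ S the red ⇒ B the S the red ⇒ S red the S the red ⇒ S the red red the S the red ⇒ B the the red red the S the red ⇒ S the the the the red red the S the red ⇒ B the the the the the red red the S the red ⇒ red the the the the the red red the S the red ⇒ red the the the the the red red the red the red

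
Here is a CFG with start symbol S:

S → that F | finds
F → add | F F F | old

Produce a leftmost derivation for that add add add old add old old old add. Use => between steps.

S => that F => that F F F => that add F F => that add add F => that add add F F F => that add add F F F F F => that add add add F F F F => that add add add F F F F F F => that add add add old F F F F F => that add add add old add F F F F => that add add add old add old F F F => that add add add old add old old F F => that add add add old add old old old F => that add add add old add old old old add

S => that F   [S → that F]
that F => that F F F   [F → F F F]
that F F F => that add F F   [F → add]
that add F F => that add add F   [F → add]
that add add F => that add add F F F   [F → F F F]
that add add F F F => that add add F F F F F   [F → F F F]
that add add F F F F F => that add add add F F F F   [F → add]
that add add add F F F F => that add add add F F F F F F   [F → F F F]
that add add add F F F F F F => that add add add old F F F F F   [F → old]
that add add add old F F F F F => that add add add old add F F F F   [F → add]
that add add add old add F F F F => that add add add old add old F F F   [F → old]
that add add add old add old F F F => that add add add old add old old F F   [F → old]
that add add add old add old old F F => that add add add old add old old old F   [F → old]
that add add add old add old old old F => that add add add old add old old old add   [F → add]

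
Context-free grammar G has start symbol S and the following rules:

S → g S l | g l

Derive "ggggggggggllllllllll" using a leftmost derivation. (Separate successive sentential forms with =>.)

S => gSl => ggSll => gggSlll => ggggSllll => gggggSlllll => ggggggSllllll => gggggggSlllllll => ggggggggSllllllll => gggggggggSlllllllll => ggggggggggllllllllll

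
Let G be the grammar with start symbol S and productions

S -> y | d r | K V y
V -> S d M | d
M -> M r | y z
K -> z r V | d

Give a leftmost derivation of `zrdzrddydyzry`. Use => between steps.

S => KVy => zrVVy => zrdVy => zrdSdMy => zrdKVydMy => zrdzrVVydMy => zrdzrdVydMy => zrdzrddydMy => zrdzrddydMry => zrdzrddydyzry

S => KVy   [S -> K V y]
KVy => zrVVy   [K -> z r V]
zrVVy => zrdVy   [V -> d]
zrdVy => zrdSdMy   [V -> S d M]
zrdSdMy => zrdKVydMy   [S -> K V y]
zrdKVydMy => zrdzrVVydMy   [K -> z r V]
zrdzrVVydMy => zrdzrdVydMy   [V -> d]
zrdzrdVydMy => zrdzrddydMy   [V -> d]
zrdzrddydMy => zrdzrddydMry   [M -> M r]
zrdzrddydMry => zrdzrddydyzry   [M -> y z]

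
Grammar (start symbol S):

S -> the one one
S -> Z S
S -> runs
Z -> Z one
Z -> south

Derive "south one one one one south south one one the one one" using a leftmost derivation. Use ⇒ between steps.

S ⇒ Z S   [S -> Z S]
Z S ⇒ Z one S   [Z -> Z one]
Z one S ⇒ Z one one S   [Z -> Z one]
Z one one S ⇒ Z one one one S   [Z -> Z one]
Z one one one S ⇒ Z one one one one S   [Z -> Z one]
Z one one one one S ⇒ south one one one one S   [Z -> south]
south one one one one S ⇒ south one one one one Z S   [S -> Z S]
south one one one one Z S ⇒ south one one one one south S   [Z -> south]
south one one one one south S ⇒ south one one one one south Z S   [S -> Z S]
south one one one one south Z S ⇒ south one one one one south Z one S   [Z -> Z one]
south one one one one south Z one S ⇒ south one one one one south Z one one S   [Z -> Z one]
south one one one one south Z one one S ⇒ south one one one one south south one one S   [Z -> south]
south one one one one south south one one S ⇒ south one one one one south south one one the one one   [S -> the one one]

S ⇒ Z S ⇒ Z one S ⇒ Z one one S ⇒ Z one one one S ⇒ Z one one one one S ⇒ south one one one one S ⇒ south one one one one Z S ⇒ south one one one one south S ⇒ south one one one one south Z S ⇒ south one one one one south Z one S ⇒ south one one one one south Z one one S ⇒ south one one one one south south one one S ⇒ south one one one one south south one one the one one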